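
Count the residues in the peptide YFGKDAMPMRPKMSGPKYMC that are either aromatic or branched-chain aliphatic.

3

Aromatic: F, W, Y. Branched-chain aliphatic: I, L, V.
Aromatic residues here: Y1, F2, Y18 (3).
Branched-chain aliphatic residues here: none (0).
The two groups share no amino acid, so total = 3 + 0 = 3.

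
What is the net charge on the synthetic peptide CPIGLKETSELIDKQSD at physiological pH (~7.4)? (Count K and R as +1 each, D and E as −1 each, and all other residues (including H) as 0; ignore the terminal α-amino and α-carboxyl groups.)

-2

Positive (K, R): K6, K14 → +2.
Negative (D, E): E7, E10, D13, D17 → −4.
Net charge = (+2) + (−4) = −2.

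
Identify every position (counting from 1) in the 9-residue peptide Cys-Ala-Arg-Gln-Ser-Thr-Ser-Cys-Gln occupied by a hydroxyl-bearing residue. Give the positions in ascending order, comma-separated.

S, T, and Y are the three residues with a side-chain hydroxyl.
Matching residues: Ser5, Thr6, Ser7.

5, 6, 7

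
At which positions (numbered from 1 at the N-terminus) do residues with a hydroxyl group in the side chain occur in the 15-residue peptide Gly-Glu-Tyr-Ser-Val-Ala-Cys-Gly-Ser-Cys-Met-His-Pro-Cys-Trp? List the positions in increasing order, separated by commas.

3, 4, 9

Serine (S), threonine (T), and tyrosine (Y) each carry a hydroxyl group on the side chain.
Matching residues: Tyr3, Ser4, Ser9.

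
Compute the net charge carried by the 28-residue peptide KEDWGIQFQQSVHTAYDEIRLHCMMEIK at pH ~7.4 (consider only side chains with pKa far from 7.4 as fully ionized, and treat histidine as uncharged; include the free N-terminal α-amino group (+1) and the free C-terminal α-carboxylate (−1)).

-2

The side chains ionized at physiological pH are Lys/Arg (+1) and Asp/Glu (−1); with His treated as neutral, nothing else contributes.
Positive (K, R): K1, R20, K28 → +3.
Negative (D, E): E2, D3, D17, E18, E26 → −5.
The N-terminus (+1) and C-terminus (−1) cancel.
Net charge = (+3) + (−5) = −2.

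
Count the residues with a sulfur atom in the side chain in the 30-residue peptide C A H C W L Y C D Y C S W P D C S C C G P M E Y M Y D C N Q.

Only Cys (C) and Met (M) have a sulfur atom in the side chain.
Matching residues: C1, C4, C8, C11, C16, C18, C19, M22, M25, C28.

10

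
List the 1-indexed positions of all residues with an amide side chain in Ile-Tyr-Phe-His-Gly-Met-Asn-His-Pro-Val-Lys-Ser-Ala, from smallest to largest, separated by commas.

7

The amide-side-chain residues are Asn (N) and Gln (Q).
Matching residues: Asn7.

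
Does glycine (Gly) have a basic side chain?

The basic amino acids are Lys (K), Arg (R), and His (H).
Glycine is not in this group.

No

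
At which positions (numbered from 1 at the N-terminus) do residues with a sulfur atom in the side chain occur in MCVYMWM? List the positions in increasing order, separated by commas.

Only Cys (C) and Met (M) have a sulfur atom in the side chain.
Matching residues: M1, C2, M5, M7.

1, 2, 5, 7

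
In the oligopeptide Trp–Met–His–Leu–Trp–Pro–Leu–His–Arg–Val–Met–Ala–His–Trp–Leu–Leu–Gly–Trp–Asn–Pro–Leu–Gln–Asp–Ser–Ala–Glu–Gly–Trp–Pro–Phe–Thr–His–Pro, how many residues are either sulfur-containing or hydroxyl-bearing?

4

Sulfur-containing: C, M. Hydroxyl-bearing: S, T, Y.
Sulfur-containing residues here: Met2, Met11 (2).
Hydroxyl-bearing residues here: Ser24, Thr31 (2).
The two groups share no amino acid, so total = 2 + 2 = 4.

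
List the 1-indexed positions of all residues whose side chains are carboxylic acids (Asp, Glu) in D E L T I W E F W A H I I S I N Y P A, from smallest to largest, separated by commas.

1, 2, 7

Matching residues: D1, E2, E7.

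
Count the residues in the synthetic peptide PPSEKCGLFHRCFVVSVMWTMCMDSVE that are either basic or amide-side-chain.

3

Basic: H, K, R. Amide-side-chain: N, Q.
Basic residues here: K5, H10, R11 (3).
Amide-side-chain residues here: none (0).
The two groups share no amino acid, so total = 3 + 0 = 3.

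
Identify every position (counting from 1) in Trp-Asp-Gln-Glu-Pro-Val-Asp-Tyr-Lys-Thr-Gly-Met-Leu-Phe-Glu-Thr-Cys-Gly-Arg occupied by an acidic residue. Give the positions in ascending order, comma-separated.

2, 4, 7, 15

Matching residues: Asp2, Glu4, Asp7, Glu15.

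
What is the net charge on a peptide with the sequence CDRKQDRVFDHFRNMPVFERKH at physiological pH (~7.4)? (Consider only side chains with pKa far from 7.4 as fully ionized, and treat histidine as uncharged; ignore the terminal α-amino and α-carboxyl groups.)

At pH ~7.4 the Lys and Arg side chains are protonated (+1), the Asp and Glu side chains are deprotonated (−1), and with His taken as neutral all other side chains carry no charge.
Positive (K, R): R3, K4, R7, R13, R20, K21 → +6.
Negative (D, E): D2, D6, D10, E19 → −4.
Net charge = (+6) + (−4) = +2.

+2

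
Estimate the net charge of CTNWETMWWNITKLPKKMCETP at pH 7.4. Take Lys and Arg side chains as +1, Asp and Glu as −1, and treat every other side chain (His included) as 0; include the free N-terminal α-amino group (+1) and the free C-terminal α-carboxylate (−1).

+1

Positive (K, R): K13, K16, K17 → +3.
Negative (D, E): E5, E20 → −2.
The N-terminus (+1) and C-terminus (−1) cancel.
Net charge = (+3) + (−2) = +1.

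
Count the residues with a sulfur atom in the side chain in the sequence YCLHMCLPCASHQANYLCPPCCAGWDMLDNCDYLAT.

Cysteine (C, thiol) and methionine (M, thioether) are the two sulfur-containing amino acids.
Matching residues: C2, M5, C6, C9, C18, C21, C22, M27, C31.

9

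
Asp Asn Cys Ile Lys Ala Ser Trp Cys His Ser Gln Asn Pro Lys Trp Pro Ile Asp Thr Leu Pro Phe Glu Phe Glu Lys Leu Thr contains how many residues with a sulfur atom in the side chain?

Cysteine (C, thiol) and methionine (M, thioether) are the two sulfur-containing amino acids.
Matching residues: Cys3, Cys9.

2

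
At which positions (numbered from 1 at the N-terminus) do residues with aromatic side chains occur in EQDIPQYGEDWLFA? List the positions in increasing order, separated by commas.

Phenylalanine (F), tryptophan (W), and tyrosine (Y) have aromatic ring side chains.
Matching residues: Y7, W11, F13.

7, 11, 13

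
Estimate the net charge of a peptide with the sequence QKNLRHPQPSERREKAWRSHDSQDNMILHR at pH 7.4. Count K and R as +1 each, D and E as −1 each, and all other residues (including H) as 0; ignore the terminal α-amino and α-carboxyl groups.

+3

Positive (K, R): K2, R5, R12, R13, K15, R18, R30 → +7.
Negative (D, E): E11, E14, D21, D24 → −4.
Net charge = (+7) + (−4) = +3.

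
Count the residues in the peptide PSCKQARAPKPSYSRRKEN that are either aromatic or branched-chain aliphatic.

Aromatic: F, W, Y. Branched-chain aliphatic: I, L, V.
Aromatic residues here: Y13 (1).
Branched-chain aliphatic residues here: none (0).
The two groups share no amino acid, so total = 1 + 0 = 1.

1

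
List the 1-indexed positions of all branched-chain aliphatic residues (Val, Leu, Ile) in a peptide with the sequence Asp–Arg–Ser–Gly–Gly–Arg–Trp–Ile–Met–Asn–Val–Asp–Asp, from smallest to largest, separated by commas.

Matching residues: Ile8, Val11.

8, 11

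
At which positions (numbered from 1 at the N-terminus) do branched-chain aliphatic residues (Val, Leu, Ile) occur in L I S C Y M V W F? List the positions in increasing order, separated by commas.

Matching residues: L1, I2, V7.

1, 2, 7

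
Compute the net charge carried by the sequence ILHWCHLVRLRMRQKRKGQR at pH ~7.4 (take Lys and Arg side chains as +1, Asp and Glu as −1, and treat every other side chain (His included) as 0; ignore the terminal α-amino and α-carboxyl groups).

Positive (K, R): R9, R11, R13, K15, R16, K17, R20 → +7.
Negative (D, E): none → −0.
Net charge = (+7) + (−0) = +7.

+7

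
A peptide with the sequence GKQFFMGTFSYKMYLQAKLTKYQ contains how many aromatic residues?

The aromatic amino acids are Phe (F, benzyl), Trp (W, indole), and Tyr (Y, phenol).
Matching residues: F4, F5, F9, Y11, Y14, Y22.

6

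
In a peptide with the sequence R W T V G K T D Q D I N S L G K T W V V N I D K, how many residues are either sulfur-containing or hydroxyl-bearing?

4

Sulfur-containing: C, M. Hydroxyl-bearing: S, T, Y.
Sulfur-containing residues here: none (0).
Hydroxyl-bearing residues here: T3, T7, S13, T17 (4).
The two groups share no amino acid, so total = 0 + 4 = 4.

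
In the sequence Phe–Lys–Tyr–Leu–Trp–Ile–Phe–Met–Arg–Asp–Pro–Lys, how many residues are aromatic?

4

The aromatic amino acids are Phe (F, benzyl), Trp (W, indole), and Tyr (Y, phenol).
Matching residues: Phe1, Tyr3, Trp5, Phe7.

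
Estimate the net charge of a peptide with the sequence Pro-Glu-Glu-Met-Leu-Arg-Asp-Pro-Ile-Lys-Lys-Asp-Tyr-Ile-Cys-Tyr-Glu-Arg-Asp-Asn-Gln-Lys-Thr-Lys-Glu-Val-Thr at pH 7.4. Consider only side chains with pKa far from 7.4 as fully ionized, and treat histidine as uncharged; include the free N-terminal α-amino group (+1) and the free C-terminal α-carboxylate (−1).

-1

The side chains ionized at physiological pH are Lys/Arg (+1) and Asp/Glu (−1); with His treated as neutral, nothing else contributes.
Positive (K, R): Arg6, Lys10, Lys11, Arg18, Lys22, Lys24 → +6.
Negative (D, E): Glu2, Glu3, Asp7, Asp12, Glu17, Asp19, Glu25 → −7.
The N-terminus (+1) and C-terminus (−1) cancel.
Net charge = (+6) + (−7) = −1.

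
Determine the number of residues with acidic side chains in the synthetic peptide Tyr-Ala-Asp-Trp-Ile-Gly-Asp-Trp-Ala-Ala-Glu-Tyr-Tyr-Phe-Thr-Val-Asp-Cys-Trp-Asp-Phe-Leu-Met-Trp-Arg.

5

Aspartate (D) and glutamate (E) have carboxylic-acid side chains and are the acidic amino acids.
Matching residues: Asp3, Asp7, Glu11, Asp17, Asp20.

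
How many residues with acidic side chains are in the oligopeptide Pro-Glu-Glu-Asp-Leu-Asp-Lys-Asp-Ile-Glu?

6

The acidic residues are Asp (D) and Glu (E), whose side chains end in a carboxylate group.
Matching residues: Glu2, Glu3, Asp4, Asp6, Asp8, Glu10.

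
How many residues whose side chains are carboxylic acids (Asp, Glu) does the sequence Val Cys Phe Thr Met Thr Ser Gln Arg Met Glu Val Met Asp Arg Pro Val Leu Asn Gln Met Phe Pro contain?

2

Matching residues: Glu11, Asp14.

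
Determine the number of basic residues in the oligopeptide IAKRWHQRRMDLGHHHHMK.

K, R, and H are the three residues with basic side chains (ε-amine, guanidinium, and imidazole respectively).
Matching residues: K3, R4, H6, R8, R9, H14, H15, H16, H17, K19.

10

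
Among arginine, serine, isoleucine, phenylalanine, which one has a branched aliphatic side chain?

Valine (V), leucine (L), and isoleucine (I) are the branched-chain amino acids.
Of the listed options, only isoleucine belongs to this group.

isoleucine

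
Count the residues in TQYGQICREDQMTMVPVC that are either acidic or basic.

3

Acidic: D, E. Basic: H, K, R.
Acidic residues here: E9, D10 (2).
Basic residues here: R8 (1).
The two groups share no amino acid, so total = 2 + 1 = 3.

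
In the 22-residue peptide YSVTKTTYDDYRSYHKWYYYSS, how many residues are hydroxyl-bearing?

Serine (S), threonine (T), and tyrosine (Y) each carry a hydroxyl group on the side chain.
Matching residues: Y1, S2, T4, T6, T7, Y8, Y11, S13, Y14, Y18, Y19, Y20, S21, S22.

14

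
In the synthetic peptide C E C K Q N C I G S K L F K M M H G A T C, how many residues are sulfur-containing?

6

Cysteine (C, thiol) and methionine (M, thioether) are the two sulfur-containing amino acids.
Matching residues: C1, C3, C7, M15, M16, C21.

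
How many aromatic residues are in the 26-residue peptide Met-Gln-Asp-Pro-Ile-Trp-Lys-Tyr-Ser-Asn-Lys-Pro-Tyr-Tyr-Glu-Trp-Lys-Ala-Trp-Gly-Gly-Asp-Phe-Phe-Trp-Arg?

9

Phenylalanine (F), tryptophan (W), and tyrosine (Y) have aromatic ring side chains.
Matching residues: Trp6, Tyr8, Tyr13, Tyr14, Trp16, Trp19, Phe23, Phe24, Trp25.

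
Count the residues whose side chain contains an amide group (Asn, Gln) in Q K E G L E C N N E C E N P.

4

Matching residues: Q1, N8, N9, N13.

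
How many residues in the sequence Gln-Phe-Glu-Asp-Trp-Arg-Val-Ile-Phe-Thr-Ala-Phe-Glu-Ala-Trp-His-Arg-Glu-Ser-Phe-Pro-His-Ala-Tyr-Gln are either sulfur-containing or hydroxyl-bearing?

Sulfur-containing: C, M. Hydroxyl-bearing: S, T, Y.
Sulfur-containing residues here: none (0).
Hydroxyl-bearing residues here: Thr10, Ser19, Tyr24 (3).
The two groups share no amino acid, so total = 0 + 3 = 3.

3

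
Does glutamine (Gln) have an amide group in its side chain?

Only N (asparagine) and Q (glutamine) carry a side-chain carboxamide.
Glutamine is in this group.

Yes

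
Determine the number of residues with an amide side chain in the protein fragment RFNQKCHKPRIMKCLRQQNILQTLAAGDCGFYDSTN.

The amide-side-chain residues are Asn (N) and Gln (Q).
Matching residues: N3, Q4, Q17, Q18, N19, Q22, N36.

7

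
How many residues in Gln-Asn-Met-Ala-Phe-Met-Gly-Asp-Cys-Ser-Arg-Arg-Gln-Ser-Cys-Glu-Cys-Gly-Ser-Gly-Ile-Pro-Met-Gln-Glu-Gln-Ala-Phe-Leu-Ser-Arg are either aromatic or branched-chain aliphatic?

Aromatic: F, W, Y. Branched-chain aliphatic: I, L, V.
Aromatic residues here: Phe5, Phe28 (2).
Branched-chain aliphatic residues here: Ile21, Leu29 (2).
The two groups share no amino acid, so total = 2 + 2 = 4.

4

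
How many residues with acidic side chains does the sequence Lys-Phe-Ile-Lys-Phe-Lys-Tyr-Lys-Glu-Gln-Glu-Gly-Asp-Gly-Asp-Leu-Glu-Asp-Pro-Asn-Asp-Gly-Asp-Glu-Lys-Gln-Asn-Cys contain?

9

Aspartate (D) and glutamate (E) have carboxylic-acid side chains and are the acidic amino acids.
Matching residues: Glu9, Glu11, Asp13, Asp15, Glu17, Asp18, Asp21, Asp23, Glu24.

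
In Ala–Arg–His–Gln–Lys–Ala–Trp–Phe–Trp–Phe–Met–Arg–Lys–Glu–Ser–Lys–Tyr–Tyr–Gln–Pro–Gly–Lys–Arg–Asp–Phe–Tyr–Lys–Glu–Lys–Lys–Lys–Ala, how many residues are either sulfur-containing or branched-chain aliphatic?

Sulfur-containing: C, M. Branched-chain aliphatic: I, L, V.
Sulfur-containing residues here: Met11 (1).
Branched-chain aliphatic residues here: none (0).
The two groups share no amino acid, so total = 1 + 0 = 1.

1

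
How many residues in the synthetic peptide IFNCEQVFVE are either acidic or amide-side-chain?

4

Acidic: D, E. Amide-side-chain: N, Q.
Acidic residues here: E5, E10 (2).
Amide-side-chain residues here: N3, Q6 (2).
The two groups share no amino acid, so total = 2 + 2 = 4.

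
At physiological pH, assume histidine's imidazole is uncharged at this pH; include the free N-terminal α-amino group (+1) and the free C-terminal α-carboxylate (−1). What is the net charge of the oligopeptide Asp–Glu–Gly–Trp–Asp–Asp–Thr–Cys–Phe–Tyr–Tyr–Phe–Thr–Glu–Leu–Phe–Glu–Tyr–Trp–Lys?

The side chains ionized at physiological pH are Lys/Arg (+1) and Asp/Glu (−1); with His treated as neutral, nothing else contributes.
Positive (K, R): Lys20 → +1.
Negative (D, E): Asp1, Glu2, Asp5, Asp6, Glu14, Glu17 → −6.
The N-terminus (+1) and C-terminus (−1) cancel.
Net charge = (+1) + (−6) = −5.

-5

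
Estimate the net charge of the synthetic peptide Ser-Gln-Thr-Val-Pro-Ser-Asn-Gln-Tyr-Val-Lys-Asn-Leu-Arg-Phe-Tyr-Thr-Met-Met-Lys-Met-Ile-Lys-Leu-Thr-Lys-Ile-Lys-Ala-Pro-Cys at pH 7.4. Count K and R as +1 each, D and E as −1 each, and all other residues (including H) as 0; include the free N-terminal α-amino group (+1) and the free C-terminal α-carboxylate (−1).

Positive (K, R): Lys11, Arg14, Lys20, Lys23, Lys26, Lys28 → +6.
Negative (D, E): none → −0.
The N-terminus (+1) and C-terminus (−1) cancel.
Net charge = (+6) + (−0) = +6.

+6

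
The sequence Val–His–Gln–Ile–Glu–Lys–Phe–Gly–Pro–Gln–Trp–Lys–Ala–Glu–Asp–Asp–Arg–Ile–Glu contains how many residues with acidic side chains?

The acidic residues are Asp (D) and Glu (E), whose side chains end in a carboxylate group.
Matching residues: Glu5, Glu14, Asp15, Asp16, Glu19.

5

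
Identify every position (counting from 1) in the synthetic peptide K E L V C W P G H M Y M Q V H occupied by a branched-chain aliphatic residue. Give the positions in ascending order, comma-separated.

Valine (V), leucine (L), and isoleucine (I) are the branched-chain amino acids.
Matching residues: L3, V4, V14.

3, 4, 14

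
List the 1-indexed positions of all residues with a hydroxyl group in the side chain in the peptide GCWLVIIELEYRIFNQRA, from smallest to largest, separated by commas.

The –OH-bearing residues are Ser, Thr (aliphatic alcohols), and Tyr (phenol).
Matching residues: Y11.

11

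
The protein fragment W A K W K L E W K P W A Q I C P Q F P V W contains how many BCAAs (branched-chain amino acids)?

Valine (V), leucine (L), and isoleucine (I) are the branched-chain amino acids.
Matching residues: L6, I14, V20.

3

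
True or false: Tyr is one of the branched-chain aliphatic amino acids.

False

V, L, and I make up the branched-chain aliphatic group.
Tyrosine is not in this group.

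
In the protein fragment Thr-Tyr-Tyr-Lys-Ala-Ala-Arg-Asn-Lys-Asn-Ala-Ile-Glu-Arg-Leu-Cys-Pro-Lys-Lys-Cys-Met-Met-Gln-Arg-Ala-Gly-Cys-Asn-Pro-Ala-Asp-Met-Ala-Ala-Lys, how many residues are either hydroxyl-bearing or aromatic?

3

Hydroxyl-bearing: S, T, Y. Aromatic: F, W, Y.
Hydroxyl-bearing residues here: Thr1, Tyr2, Tyr3 (3).
Aromatic residues here: Tyr2, Tyr3 (2).
Y is in both groups, so the 2 Y residues must not be double-counted.
Total = 3 + 2 − 2 = 3.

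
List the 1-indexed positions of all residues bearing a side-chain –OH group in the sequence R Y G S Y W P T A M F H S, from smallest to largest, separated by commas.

2, 4, 5, 8, 13

S, T, and Y are the three residues with a side-chain hydroxyl.
Matching residues: Y2, S4, Y5, T8, S13.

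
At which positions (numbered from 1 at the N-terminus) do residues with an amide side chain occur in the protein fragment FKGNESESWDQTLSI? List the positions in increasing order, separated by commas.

4, 11

Asparagine (N) and glutamine (Q) have uncharged amide side chains.
Matching residues: N4, Q11.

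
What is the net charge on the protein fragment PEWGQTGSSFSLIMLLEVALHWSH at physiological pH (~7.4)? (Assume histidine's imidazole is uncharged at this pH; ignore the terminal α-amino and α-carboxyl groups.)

-2

Near pH 7.4, K and R contribute +1 each, D and E contribute −1 each, and every other side chain (His included, as stated) is uncharged.
Positive (K, R): none → +0.
Negative (D, E): E2, E17 → −2.
Net charge = (+0) + (−2) = −2.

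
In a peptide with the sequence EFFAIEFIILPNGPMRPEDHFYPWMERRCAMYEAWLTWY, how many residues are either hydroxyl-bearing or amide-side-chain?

Hydroxyl-bearing: S, T, Y. Amide-side-chain: N, Q.
Hydroxyl-bearing residues here: Y22, Y32, T37, Y39 (4).
Amide-side-chain residues here: N12 (1).
The two groups share no amino acid, so total = 4 + 1 = 5.

5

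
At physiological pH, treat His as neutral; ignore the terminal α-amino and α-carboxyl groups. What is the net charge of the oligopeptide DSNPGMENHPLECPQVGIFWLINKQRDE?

-3

The side chains ionized at physiological pH are Lys/Arg (+1) and Asp/Glu (−1); with His treated as neutral, nothing else contributes.
Positive (K, R): K24, R26 → +2.
Negative (D, E): D1, E7, E12, D27, E28 → −5.
Net charge = (+2) + (−5) = −3.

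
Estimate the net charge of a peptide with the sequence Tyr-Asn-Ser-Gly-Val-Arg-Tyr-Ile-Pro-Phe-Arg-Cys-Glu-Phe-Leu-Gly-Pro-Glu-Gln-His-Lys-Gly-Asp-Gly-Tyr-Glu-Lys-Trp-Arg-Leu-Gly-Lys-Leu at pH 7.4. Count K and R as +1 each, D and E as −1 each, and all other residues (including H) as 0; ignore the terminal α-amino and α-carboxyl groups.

+2

Positive (K, R): Arg6, Arg11, Lys21, Lys27, Arg29, Lys32 → +6.
Negative (D, E): Glu13, Glu18, Asp23, Glu26 → −4.
Net charge = (+6) + (−4) = +2.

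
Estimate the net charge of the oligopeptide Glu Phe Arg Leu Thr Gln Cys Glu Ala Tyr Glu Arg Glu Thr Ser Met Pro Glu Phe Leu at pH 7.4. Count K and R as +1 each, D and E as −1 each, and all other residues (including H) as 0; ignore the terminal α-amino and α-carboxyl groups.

-3

Positive (K, R): Arg3, Arg12 → +2.
Negative (D, E): Glu1, Glu8, Glu11, Glu13, Glu18 → −5.
Net charge = (+2) + (−5) = −3.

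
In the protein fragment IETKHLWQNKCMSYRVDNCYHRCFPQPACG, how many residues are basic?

K, R, and H are the three residues with basic side chains (ε-amine, guanidinium, and imidazole respectively).
Matching residues: K4, H5, K10, R15, H21, R22.

6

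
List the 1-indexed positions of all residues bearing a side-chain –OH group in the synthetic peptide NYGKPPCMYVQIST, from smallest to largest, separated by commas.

Serine (S), threonine (T), and tyrosine (Y) each carry a hydroxyl group on the side chain.
Matching residues: Y2, Y9, S13, T14.

2, 9, 13, 14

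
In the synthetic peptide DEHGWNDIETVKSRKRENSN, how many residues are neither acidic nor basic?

Acidic: D, E. Basic: K, R, H. All other residues are neither.
Matching residues: G4, W5, N6, I8, T10, V11, S13, N18, S19, N20.

10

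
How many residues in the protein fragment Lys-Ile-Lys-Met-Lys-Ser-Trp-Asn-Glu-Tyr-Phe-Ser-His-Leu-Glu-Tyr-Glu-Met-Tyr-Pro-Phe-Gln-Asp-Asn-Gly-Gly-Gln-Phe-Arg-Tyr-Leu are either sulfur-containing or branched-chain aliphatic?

Sulfur-containing: C, M. Branched-chain aliphatic: I, L, V.
Sulfur-containing residues here: Met4, Met18 (2).
Branched-chain aliphatic residues here: Ile2, Leu14, Leu31 (3).
The two groups share no amino acid, so total = 2 + 3 = 5.

5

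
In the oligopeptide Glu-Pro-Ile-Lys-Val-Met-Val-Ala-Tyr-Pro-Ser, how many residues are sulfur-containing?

Cysteine (C, thiol) and methionine (M, thioether) are the two sulfur-containing amino acids.
Matching residues: Met6.

1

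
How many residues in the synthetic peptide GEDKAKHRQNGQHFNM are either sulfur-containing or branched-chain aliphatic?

1

Sulfur-containing: C, M. Branched-chain aliphatic: I, L, V.
Sulfur-containing residues here: M16 (1).
Branched-chain aliphatic residues here: none (0).
The two groups share no amino acid, so total = 1 + 0 = 1.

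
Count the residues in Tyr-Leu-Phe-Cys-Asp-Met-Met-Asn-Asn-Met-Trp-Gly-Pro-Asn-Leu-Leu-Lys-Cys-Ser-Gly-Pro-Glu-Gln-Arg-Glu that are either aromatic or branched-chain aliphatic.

Aromatic: F, W, Y. Branched-chain aliphatic: I, L, V.
Aromatic residues here: Tyr1, Phe3, Trp11 (3).
Branched-chain aliphatic residues here: Leu2, Leu15, Leu16 (3).
The two groups share no amino acid, so total = 3 + 3 = 6.

6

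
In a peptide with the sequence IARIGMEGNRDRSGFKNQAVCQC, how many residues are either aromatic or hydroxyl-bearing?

Aromatic: F, W, Y. Hydroxyl-bearing: S, T, Y.
Aromatic residues here: F15 (1).
Hydroxyl-bearing residues here: S13 (1).
(Y belongs to both groups, but none appear in this sequence.) Total = 1 + 1 = 2.

2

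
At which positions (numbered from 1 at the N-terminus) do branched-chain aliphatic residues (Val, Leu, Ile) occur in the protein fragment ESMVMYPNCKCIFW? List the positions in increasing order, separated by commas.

Matching residues: V4, I12.

4, 12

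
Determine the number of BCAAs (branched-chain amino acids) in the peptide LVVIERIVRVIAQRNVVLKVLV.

The BCAAs are Val, Leu, and Ile — aliphatic side chains with a branch point.
Matching residues: L1, V2, V3, I4, I7, V8, V10, I11, V16, V17, L18, V20, L21, V22.

14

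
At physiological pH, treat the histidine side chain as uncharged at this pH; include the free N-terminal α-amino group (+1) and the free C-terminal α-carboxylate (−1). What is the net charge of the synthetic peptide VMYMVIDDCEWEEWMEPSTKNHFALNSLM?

At pH ~7.4 the Lys and Arg side chains are protonated (+1), the Asp and Glu side chains are deprotonated (−1), and with His taken as neutral all other side chains carry no charge.
Positive (K, R): K20 → +1.
Negative (D, E): D7, D8, E10, E12, E13, E16 → −6.
The N-terminus (+1) and C-terminus (−1) cancel.
Net charge = (+1) + (−6) = −5.

-5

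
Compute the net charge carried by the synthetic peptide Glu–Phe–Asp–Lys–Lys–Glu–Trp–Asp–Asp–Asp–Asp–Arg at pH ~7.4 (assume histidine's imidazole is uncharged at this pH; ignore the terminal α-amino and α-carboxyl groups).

The side chains ionized at physiological pH are Lys/Arg (+1) and Asp/Glu (−1); with His treated as neutral, nothing else contributes.
Positive (K, R): Lys4, Lys5, Arg12 → +3.
Negative (D, E): Glu1, Asp3, Glu6, Asp8, Asp9, Asp10, Asp11 → −7.
Net charge = (+3) + (−7) = −4.

-4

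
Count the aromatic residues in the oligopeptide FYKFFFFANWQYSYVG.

The aromatic amino acids are Phe (F, benzyl), Trp (W, indole), and Tyr (Y, phenol).
Matching residues: F1, Y2, F4, F5, F6, F7, W10, Y12, Y14.

9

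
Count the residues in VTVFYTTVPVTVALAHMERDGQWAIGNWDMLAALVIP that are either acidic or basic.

Acidic: D, E. Basic: H, K, R.
Acidic residues here: E18, D20, D29 (3).
Basic residues here: H16, R19 (2).
The two groups share no amino acid, so total = 3 + 2 = 5.

5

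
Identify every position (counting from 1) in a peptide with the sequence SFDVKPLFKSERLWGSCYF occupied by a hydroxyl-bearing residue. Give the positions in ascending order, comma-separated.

1, 10, 16, 18

The –OH-bearing residues are Ser, Thr (aliphatic alcohols), and Tyr (phenol).
Matching residues: S1, S10, S16, Y18.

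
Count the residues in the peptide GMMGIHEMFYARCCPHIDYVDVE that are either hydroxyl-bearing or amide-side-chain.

Hydroxyl-bearing: S, T, Y. Amide-side-chain: N, Q.
Hydroxyl-bearing residues here: Y10, Y19 (2).
Amide-side-chain residues here: none (0).
The two groups share no amino acid, so total = 2 + 0 = 2.

2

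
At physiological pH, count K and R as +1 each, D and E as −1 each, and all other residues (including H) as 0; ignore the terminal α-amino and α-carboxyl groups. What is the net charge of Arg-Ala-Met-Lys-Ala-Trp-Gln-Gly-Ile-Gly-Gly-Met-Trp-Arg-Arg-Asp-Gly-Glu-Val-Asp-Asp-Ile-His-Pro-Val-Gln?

Positive (K, R): Arg1, Lys4, Arg14, Arg15 → +4.
Negative (D, E): Asp16, Glu18, Asp20, Asp21 → −4.
Net charge = (+4) + (−4) = 0.

0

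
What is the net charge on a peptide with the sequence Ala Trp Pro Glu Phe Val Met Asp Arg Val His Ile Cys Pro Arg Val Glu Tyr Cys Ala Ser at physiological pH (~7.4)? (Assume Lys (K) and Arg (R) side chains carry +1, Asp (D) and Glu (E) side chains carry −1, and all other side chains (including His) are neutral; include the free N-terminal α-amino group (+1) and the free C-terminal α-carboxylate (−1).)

Positive (K, R): Arg9, Arg15 → +2.
Negative (D, E): Glu4, Asp8, Glu17 → −3.
The N-terminus (+1) and C-terminus (−1) cancel.
Net charge = (+2) + (−3) = −1.

-1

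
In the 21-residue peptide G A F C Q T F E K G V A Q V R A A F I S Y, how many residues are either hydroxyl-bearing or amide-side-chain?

Hydroxyl-bearing: S, T, Y. Amide-side-chain: N, Q.
Hydroxyl-bearing residues here: T6, S20, Y21 (3).
Amide-side-chain residues here: Q5, Q13 (2).
The two groups share no amino acid, so total = 3 + 2 = 5.

5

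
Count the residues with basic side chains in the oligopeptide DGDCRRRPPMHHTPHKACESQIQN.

7

K, R, and H are the three residues with basic side chains (ε-amine, guanidinium, and imidazole respectively).
Matching residues: R5, R6, R7, H11, H12, H15, K16.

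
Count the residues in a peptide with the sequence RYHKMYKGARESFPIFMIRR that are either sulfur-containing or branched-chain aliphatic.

4

Sulfur-containing: C, M. Branched-chain aliphatic: I, L, V.
Sulfur-containing residues here: M5, M17 (2).
Branched-chain aliphatic residues here: I15, I18 (2).
The two groups share no amino acid, so total = 2 + 2 = 4.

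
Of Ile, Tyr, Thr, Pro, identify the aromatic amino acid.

F, W, and Y each carry an aromatic ring on the side chain.
Of the listed options, only Tyr belongs to this group.

Tyr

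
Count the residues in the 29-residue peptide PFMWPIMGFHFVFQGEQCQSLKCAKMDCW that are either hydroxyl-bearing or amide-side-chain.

Hydroxyl-bearing: S, T, Y. Amide-side-chain: N, Q.
Hydroxyl-bearing residues here: S20 (1).
Amide-side-chain residues here: Q14, Q17, Q19 (3).
The two groups share no amino acid, so total = 1 + 3 = 4.

4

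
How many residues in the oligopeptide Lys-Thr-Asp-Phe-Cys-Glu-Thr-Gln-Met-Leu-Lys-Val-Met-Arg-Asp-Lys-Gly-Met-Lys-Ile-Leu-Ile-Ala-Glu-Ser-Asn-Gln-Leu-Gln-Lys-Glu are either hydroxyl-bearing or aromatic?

4

Hydroxyl-bearing: S, T, Y. Aromatic: F, W, Y.
Hydroxyl-bearing residues here: Thr2, Thr7, Ser25 (3).
Aromatic residues here: Phe4 (1).
(Y belongs to both groups, but none appear in this sequence.) Total = 3 + 1 = 4.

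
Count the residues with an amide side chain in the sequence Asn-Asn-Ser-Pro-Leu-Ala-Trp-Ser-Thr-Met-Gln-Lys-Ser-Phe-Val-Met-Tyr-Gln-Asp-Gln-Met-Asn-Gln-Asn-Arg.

Asparagine (N) and glutamine (Q) have uncharged amide side chains.
Matching residues: Asn1, Asn2, Gln11, Gln18, Gln20, Asn22, Gln23, Asn24.

8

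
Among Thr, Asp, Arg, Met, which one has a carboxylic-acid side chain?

The acidic residues are Asp (D) and Glu (E), whose side chains end in a carboxylate group.
Of the listed options, only Asp belongs to this group.

Asp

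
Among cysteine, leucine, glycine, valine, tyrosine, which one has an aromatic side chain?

The aromatic amino acids are Phe (F, benzyl), Trp (W, indole), and Tyr (Y, phenol).
Of the listed options, only tyrosine belongs to this group.

tyrosine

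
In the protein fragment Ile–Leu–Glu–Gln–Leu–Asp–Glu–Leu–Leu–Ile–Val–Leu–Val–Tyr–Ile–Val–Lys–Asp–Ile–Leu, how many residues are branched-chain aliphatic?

The BCAAs are Val, Leu, and Ile — aliphatic side chains with a branch point.
Matching residues: Ile1, Leu2, Leu5, Leu8, Leu9, Ile10, Val11, Leu12, Val13, Ile15, Val16, Ile19, Leu20.

13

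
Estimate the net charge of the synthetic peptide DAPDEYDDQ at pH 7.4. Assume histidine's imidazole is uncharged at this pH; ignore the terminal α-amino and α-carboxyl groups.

-5

At pH ~7.4 the Lys and Arg side chains are protonated (+1), the Asp and Glu side chains are deprotonated (−1), and with His taken as neutral all other side chains carry no charge.
Positive (K, R): none → +0.
Negative (D, E): D1, D4, E5, D7, D8 → −5.
Net charge = (+0) + (−5) = −5.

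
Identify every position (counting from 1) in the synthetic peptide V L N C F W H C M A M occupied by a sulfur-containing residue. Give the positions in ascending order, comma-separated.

Matching residues: C4, C8, M9, M11.

4, 8, 9, 11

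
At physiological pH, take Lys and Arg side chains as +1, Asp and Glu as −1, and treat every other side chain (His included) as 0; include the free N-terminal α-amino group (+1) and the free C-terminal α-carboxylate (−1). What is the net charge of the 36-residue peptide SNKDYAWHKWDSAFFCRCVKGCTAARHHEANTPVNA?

Positive (K, R): K3, K9, R17, K20, R26 → +5.
Negative (D, E): D4, D11, E29 → −3.
The N-terminus (+1) and C-terminus (−1) cancel.
Net charge = (+5) + (−3) = +2.

+2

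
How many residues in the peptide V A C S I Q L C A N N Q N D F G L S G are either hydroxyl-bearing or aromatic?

3

Hydroxyl-bearing: S, T, Y. Aromatic: F, W, Y.
Hydroxyl-bearing residues here: S4, S18 (2).
Aromatic residues here: F15 (1).
(Y belongs to both groups, but none appear in this sequence.) Total = 2 + 1 = 3.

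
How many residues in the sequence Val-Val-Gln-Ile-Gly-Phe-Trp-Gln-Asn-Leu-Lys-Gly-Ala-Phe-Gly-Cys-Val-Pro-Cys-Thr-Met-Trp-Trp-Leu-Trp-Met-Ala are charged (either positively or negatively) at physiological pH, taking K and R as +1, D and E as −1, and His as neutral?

1

Charged side chains at pH ~7.4: K, R (positive); D, E (negative).
Matching residues: Lys11.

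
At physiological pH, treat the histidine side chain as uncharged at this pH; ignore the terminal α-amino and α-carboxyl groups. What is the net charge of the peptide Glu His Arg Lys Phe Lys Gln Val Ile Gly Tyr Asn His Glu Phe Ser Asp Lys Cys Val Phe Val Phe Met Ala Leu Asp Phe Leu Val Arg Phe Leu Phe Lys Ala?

At pH ~7.4 the Lys and Arg side chains are protonated (+1), the Asp and Glu side chains are deprotonated (−1), and with His taken as neutral all other side chains carry no charge.
Positive (K, R): Arg3, Lys4, Lys6, Lys18, Arg31, Lys35 → +6.
Negative (D, E): Glu1, Glu14, Asp17, Asp27 → −4.
Net charge = (+6) + (−4) = +2.

+2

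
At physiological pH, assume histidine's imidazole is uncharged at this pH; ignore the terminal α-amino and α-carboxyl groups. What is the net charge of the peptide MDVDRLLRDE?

At pH ~7.4 the Lys and Arg side chains are protonated (+1), the Asp and Glu side chains are deprotonated (−1), and with His taken as neutral all other side chains carry no charge.
Positive (K, R): R5, R8 → +2.
Negative (D, E): D2, D4, D9, E10 → −4.
Net charge = (+2) + (−4) = −2.

-2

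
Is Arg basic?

Lysine (K), arginine (R), and histidine (H) have basic, nitrogen-containing side chains.
Arginine is in this group.

Yes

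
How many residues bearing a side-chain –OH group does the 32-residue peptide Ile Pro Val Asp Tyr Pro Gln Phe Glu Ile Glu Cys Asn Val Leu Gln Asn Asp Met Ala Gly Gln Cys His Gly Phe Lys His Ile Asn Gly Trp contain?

Serine (S), threonine (T), and tyrosine (Y) each carry a hydroxyl group on the side chain.
Matching residues: Tyr5.

1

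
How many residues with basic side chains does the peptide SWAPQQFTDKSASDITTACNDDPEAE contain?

K, R, and H are the three residues with basic side chains (ε-amine, guanidinium, and imidazole respectively).
Matching residues: K10.

1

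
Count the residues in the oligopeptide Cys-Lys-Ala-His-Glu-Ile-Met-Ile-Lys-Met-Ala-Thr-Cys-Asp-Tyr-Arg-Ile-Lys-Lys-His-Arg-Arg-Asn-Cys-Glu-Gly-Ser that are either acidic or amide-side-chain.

Acidic: D, E. Amide-side-chain: N, Q.
Acidic residues here: Glu5, Asp14, Glu25 (3).
Amide-side-chain residues here: Asn23 (1).
The two groups share no amino acid, so total = 3 + 1 = 4.

4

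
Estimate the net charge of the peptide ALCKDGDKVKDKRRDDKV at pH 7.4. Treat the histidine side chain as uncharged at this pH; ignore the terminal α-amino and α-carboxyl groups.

+2

At pH ~7.4 the Lys and Arg side chains are protonated (+1), the Asp and Glu side chains are deprotonated (−1), and with His taken as neutral all other side chains carry no charge.
Positive (K, R): K4, K8, K10, K12, R13, R14, K17 → +7.
Negative (D, E): D5, D7, D11, D15, D16 → −5.
Net charge = (+7) + (−5) = +2.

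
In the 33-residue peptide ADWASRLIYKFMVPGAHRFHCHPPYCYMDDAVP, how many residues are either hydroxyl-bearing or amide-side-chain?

4

Hydroxyl-bearing: S, T, Y. Amide-side-chain: N, Q.
Hydroxyl-bearing residues here: S5, Y9, Y25, Y27 (4).
Amide-side-chain residues here: none (0).
The two groups share no amino acid, so total = 4 + 0 = 4.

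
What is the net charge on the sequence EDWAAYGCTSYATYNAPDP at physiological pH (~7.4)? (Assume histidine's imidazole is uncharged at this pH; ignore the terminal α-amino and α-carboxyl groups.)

At pH ~7.4 the Lys and Arg side chains are protonated (+1), the Asp and Glu side chains are deprotonated (−1), and with His taken as neutral all other side chains carry no charge.
Positive (K, R): none → +0.
Negative (D, E): E1, D2, D18 → −3.
Net charge = (+0) + (−3) = −3.

-3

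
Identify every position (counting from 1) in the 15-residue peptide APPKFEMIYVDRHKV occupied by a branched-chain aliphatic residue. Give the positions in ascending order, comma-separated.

8, 10, 15

The BCAAs are Val, Leu, and Ile — aliphatic side chains with a branch point.
Matching residues: I8, V10, V15.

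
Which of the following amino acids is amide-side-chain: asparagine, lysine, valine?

Only N (asparagine) and Q (glutamine) carry a side-chain carboxamide.
Of the listed options, only asparagine belongs to this group.

asparagine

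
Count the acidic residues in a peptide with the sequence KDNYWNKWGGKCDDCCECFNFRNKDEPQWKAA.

Only D (aspartate) and E (glutamate) carry a side-chain carboxylic acid.
Matching residues: D2, D13, D14, E17, D25, E26.

6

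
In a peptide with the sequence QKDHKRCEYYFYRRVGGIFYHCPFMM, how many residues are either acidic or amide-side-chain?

Acidic: D, E. Amide-side-chain: N, Q.
Acidic residues here: D3, E8 (2).
Amide-side-chain residues here: Q1 (1).
The two groups share no amino acid, so total = 2 + 1 = 3.

3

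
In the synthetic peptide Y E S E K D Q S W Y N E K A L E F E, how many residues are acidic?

Aspartate (D) and glutamate (E) have carboxylic-acid side chains and are the acidic amino acids.
Matching residues: E2, E4, D6, E12, E16, E18.

6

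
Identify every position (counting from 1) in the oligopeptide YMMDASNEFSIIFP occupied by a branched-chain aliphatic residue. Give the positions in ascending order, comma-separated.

11, 12

The BCAAs are Val, Leu, and Ile — aliphatic side chains with a branch point.
Matching residues: I11, I12.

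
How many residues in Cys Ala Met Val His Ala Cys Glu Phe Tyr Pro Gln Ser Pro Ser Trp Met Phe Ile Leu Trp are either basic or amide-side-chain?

2

Basic: H, K, R. Amide-side-chain: N, Q.
Basic residues here: His5 (1).
Amide-side-chain residues here: Gln12 (1).
The two groups share no amino acid, so total = 1 + 1 = 2.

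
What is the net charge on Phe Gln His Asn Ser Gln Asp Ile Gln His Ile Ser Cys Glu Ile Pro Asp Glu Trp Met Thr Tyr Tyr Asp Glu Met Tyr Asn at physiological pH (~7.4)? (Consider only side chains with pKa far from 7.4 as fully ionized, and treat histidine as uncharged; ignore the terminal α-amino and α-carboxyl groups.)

-6

The side chains ionized at physiological pH are Lys/Arg (+1) and Asp/Glu (−1); with His treated as neutral, nothing else contributes.
Positive (K, R): none → +0.
Negative (D, E): Asp7, Glu14, Asp17, Glu18, Asp24, Glu25 → −6.
Net charge = (+0) + (−6) = −6.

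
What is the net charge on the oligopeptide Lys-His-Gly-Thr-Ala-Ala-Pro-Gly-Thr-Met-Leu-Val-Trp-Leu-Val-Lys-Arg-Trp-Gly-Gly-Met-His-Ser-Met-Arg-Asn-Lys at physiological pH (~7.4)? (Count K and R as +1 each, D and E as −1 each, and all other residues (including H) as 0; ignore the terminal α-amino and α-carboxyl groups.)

+5

Positive (K, R): Lys1, Lys16, Arg17, Arg25, Lys27 → +5.
Negative (D, E): none → −0.
Net charge = (+5) + (−0) = +5.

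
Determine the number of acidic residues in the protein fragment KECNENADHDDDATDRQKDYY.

Aspartate (D) and glutamate (E) have carboxylic-acid side chains and are the acidic amino acids.
Matching residues: E2, E5, D8, D10, D11, D12, D15, D19.

8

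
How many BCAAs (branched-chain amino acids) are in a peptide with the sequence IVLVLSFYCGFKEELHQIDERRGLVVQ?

10

Valine (V), leucine (L), and isoleucine (I) are the branched-chain amino acids.
Matching residues: I1, V2, L3, V4, L5, L15, I18, L24, V25, V26.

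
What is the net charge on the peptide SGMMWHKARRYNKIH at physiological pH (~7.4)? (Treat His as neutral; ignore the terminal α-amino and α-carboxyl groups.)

+4

Near pH 7.4, K and R contribute +1 each, D and E contribute −1 each, and every other side chain (His included, as stated) is uncharged.
Positive (K, R): K7, R9, R10, K13 → +4.
Negative (D, E): none → −0.
Net charge = (+4) + (−0) = +4.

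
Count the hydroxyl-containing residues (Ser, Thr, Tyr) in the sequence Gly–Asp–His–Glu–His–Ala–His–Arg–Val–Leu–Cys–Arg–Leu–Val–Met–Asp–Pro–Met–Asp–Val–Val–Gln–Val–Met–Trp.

None of the 25 residues belong to this group.

0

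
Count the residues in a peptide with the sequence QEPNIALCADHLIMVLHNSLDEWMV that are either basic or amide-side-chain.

Basic: H, K, R. Amide-side-chain: N, Q.
Basic residues here: H11, H17 (2).
Amide-side-chain residues here: Q1, N4, N18 (3).
The two groups share no amino acid, so total = 2 + 3 = 5.

5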